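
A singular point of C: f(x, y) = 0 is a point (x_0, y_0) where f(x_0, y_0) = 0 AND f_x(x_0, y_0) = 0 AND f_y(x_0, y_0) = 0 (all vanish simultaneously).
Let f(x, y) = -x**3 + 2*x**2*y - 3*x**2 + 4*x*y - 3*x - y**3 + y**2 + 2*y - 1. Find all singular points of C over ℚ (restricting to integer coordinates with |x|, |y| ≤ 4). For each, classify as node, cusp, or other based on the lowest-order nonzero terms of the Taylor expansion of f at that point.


Singular points: {(-1, 0)}; classification: cusp.

Compute partial derivatives:
  f_x = -3*x**2 + 4*x*y - 6*x + 4*y - 3.
  f_y = 2*x**2 + 4*x - 3*y**2 + 2*y + 2.
Scan x_0 ∈ {−4, ..., 4}. For each x_0, f_y(x_0, y) is a polynomial in y; find its integer roots y ∈ {−4, ..., 4}, then test f_x and f at those candidates.
  x = -4: f_y(-4, y) = -3*y**2 + 2*y + 18; no integer root y with |y| ≤ 4.
  x = -3: f_y(-3, y) = -3*y**2 + 2*y + 8; vanishes at y ∈ {2}. (-3, 2): f_x = -28 ≠ 0.
  x = -2: f_y(-2, y) = -3*y**2 + 2*y + 2; no integer root y with |y| ≤ 4.
  x = -1: f_y(-1, y) = -3*y**2 + 2*y; vanishes at y ∈ {0}. (-1, 0): f_x = 0, f = 0 — SINGULAR.
  x = 0: f_y(0, y) = -3*y**2 + 2*y + 2; no integer root y with |y| ≤ 4.
  x = 1: f_y(1, y) = -3*y**2 + 2*y + 8; vanishes at y ∈ {2}. (1, 2): f_x = 4 ≠ 0.
  x = 2: f_y(2, y) = -3*y**2 + 2*y + 18; no integer root y with |y| ≤ 4.
  x = 3: f_y(3, y) = -3*y**2 + 2*y + 32; no integer root y with |y| ≤ 4.
  x = 4: f_y(4, y) = -3*y**2 + 2*y + 50; no integer root y with |y| ≤ 4.
Only singular point on the grid: (-1, 0).
Classify: substitute x = -1 + u, y = 0 + v and expand: f = -u**3 + 2*u**2*v - v**3 + v**2.
No constant or linear terms (consistent with a singular point). Quadratic part: v**2. Cubic part: -u**3 + 2*u**2*v - v**3.
The quadratic part v**2 is a perfect square, so there is a single (double) tangent line v = 0, i.e. y = 0. Restricting the cubic part to that line (v = 0) leaves -u**3 ≠ 0, so f is not divisible by v and the branch is v² ≈ u**3 to lowest order — this is a cusp.
Classification: cusp.


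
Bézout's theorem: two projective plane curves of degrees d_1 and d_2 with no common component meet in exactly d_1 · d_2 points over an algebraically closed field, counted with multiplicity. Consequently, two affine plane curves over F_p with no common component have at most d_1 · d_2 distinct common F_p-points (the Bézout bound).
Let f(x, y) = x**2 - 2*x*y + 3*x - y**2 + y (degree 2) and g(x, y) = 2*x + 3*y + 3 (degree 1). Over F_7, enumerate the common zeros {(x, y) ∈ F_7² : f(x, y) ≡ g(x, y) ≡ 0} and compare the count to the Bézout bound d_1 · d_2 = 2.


Common zeros: {(6, 2)}; count = 1; Bézout bound = 2.

deg(f) = 2, deg(g) = 1, so Bézout bound = 2.
Scan x ∈ F_7. For each x, list the y ∈ F_7 with f(x, y) ≡ 0 and those with g(x, y) ≡ 0 (mod 7); the common zeros in that column are the intersection.
  x = 0: f ≡ 0 at y ∈ {0, 1}; g ≡ 0 at y ∈ {6}; common: ∅.
  x = 1: f ≡ 0 at y ∈ ∅; g ≡ 0 at y ∈ {3}; common: ∅.
  x = 2: f ≡ 0 at y ∈ {2}; g ≡ 0 at y ∈ {0}; common: ∅.
  x = 3: f ≡ 0 at y ∈ ∅; g ≡ 0 at y ∈ {4}; common: ∅.
  x = 4: f ≡ 0 at y ∈ {0}; g ≡ 0 at y ∈ {1}; common: ∅.
  x = 5: f ≡ 0 at y ∈ ∅; g ≡ 0 at y ∈ {5}; common: ∅.
  x = 6: f ≡ 0 at y ∈ {1, 2}; g ≡ 0 at y ∈ {2}; common: {2}.
Collecting: common zeros = {(6, 2)}, so the count is 1.
Comparison with the Bézout bound: 1 ≤ 2 = deg(f)·deg(g), as expected for curves with no common component (the affine F_7-count falls short of the bound because intersections may lie at infinity, over extension fields, or carry multiplicity).


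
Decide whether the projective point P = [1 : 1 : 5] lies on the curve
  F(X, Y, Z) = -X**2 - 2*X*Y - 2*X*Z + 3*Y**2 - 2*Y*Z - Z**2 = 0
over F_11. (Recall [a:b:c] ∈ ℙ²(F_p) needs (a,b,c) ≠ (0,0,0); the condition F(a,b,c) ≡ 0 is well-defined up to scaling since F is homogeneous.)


F(1,1,5) ≡ 10 (mod 11); P is NOT on the curve.

Evaluate F(1, 1, 5) term-by-term (mod 11).
  -X**2 ↦ -1·1·1·1 = -1
  -2*X*Y ↦ -2·1·1·1 = -2
  -2*X*Z ↦ -2·1·1·5 = -10
  3*Y**2 ↦ 3·1·1·1 = 3
  -2*Y*Z ↦ -2·1·1·5 = -10
  -Z**2 ↦ -1·1·1·25 = -25
Sum: F(1, 1, 5) = (-1) + (-2) + (-10) + (3) + (-10) + (-25) = -45.
Reducing mod 11: -45 ≡ 10 (mod 11).
Since F(a, b, c) ≡ 10 ≠ 0 (mod 11), P does NOT lie on the curve.


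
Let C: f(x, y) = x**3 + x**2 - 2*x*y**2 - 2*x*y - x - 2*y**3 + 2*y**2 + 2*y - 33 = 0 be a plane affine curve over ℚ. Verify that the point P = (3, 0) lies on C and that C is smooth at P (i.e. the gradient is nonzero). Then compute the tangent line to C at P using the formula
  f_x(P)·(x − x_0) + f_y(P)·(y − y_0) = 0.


Tangent line at P: 32*x - 4*y - 96 = 0.

Step 1: f(3, 0) = 0, so P lies on C.
Step 2: partial derivatives
  f_x(x, y) = 3*x**2 + 2*x - 2*y**2 - 2*y - 1, f_y(x, y) = -4*x*y - 2*x - 6*y**2 + 4*y + 2.
  f_x(P) = 32, f_y(P) = -4 (gradient nonzero, so P is smooth).
Step 3: tangent line at P: 32·(x − 3) + -4·(y − 0) = 0.
Expanding: 32*x - 4*y - 96 = 0.


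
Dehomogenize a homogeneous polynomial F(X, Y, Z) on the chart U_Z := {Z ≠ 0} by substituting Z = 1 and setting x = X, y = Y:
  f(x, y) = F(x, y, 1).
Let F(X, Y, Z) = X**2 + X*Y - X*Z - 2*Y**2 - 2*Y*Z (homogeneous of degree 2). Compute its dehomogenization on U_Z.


f(x, y) = x**2 + x*y - x - 2*y**2 - 2*y

On U_Z we set Z = 1. Each monomial c·X^i·Y^j·Z^k in F becomes c·x^i·y^j·1^k = c·x^i·y^j.
Substituting Z = 1: F(X, Y, 1) = x**2 + x*y - x - 2*y**2 - 2*y.
Note: deg(f) ≤ deg(F) = 2; strict inequality happens when F is divisible by Z (lost terms).


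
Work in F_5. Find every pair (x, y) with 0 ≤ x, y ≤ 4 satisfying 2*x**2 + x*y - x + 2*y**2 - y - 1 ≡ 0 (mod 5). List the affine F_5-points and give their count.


Affine F_5-points: {(0, 1), (0, 2), (1, 0), (2, 0), (2, 2)}; count = 5.

For each of the 25 pairs (x, y) ∈ F_5², evaluate f(x, y) mod 5. Record the zeros.
  x = 0: [0↦4, 1↦0, 2↦0, 3↦4, 4↦2]  zeros at y ∈ {1, 2}
  x = 1: [0↦0, 1↦2, 2↦3, 3↦3, 4↦2]  zeros at y ∈ {0}
  x = 2: [0↦0, 1↦3, 2↦0, 3↦1, 4↦1]  zeros at y ∈ {0, 2}
  x = 3: [0↦4, 1↦3, 2↦1, 3↦3, 4↦4]  zeros at y ∈ ∅
  x = 4: [0↦2, 1↦2, 2↦1, 3↦4, 4↦1]  zeros at y ∈ ∅
Collecting zeros: affine points = {(0, 1), (0, 2), (1, 0), (2, 0), (2, 2)}.
Total count |C(F_5)_aff| = 5.


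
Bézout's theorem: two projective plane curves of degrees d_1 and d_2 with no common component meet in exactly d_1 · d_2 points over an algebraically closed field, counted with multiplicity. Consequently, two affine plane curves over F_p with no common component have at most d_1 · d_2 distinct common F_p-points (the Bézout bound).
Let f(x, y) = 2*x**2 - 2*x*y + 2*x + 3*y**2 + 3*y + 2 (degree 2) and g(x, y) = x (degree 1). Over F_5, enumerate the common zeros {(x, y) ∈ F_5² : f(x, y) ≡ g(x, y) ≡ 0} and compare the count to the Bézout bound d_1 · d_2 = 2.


Common zeros: {(0, 2)}; count = 1; Bézout bound = 2.

deg(f) = 2, deg(g) = 1, so Bézout bound = 2.
Scan x ∈ F_5. For each x, list the y ∈ F_5 with f(x, y) ≡ 0 and those with g(x, y) ≡ 0 (mod 5); the common zeros in that column are the intersection.
  x = 0: f ≡ 0 at y ∈ {2}; g ≡ 0 at y ∈ {0, 1, 2, 3, 4}; common: {2}.
  x = 1: f ≡ 0 at y ∈ {1, 2}; g ≡ 0 at y ∈ ∅; common: ∅.
  x = 2: f ≡ 0 at y ∈ ∅; g ≡ 0 at y ∈ ∅; common: ∅.
  x = 3: f ≡ 0 at y ∈ ∅; g ≡ 0 at y ∈ ∅; common: ∅.
  x = 4: f ≡ 0 at y ∈ {1, 4}; g ≡ 0 at y ∈ ∅; common: ∅.
Collecting: common zeros = {(0, 2)}, so the count is 1.
Comparison with the Bézout bound: 1 ≤ 2 = deg(f)·deg(g), as expected for curves with no common component (the affine F_5-count falls short of the bound because intersections may lie at infinity, over extension fields, or carry multiplicity).


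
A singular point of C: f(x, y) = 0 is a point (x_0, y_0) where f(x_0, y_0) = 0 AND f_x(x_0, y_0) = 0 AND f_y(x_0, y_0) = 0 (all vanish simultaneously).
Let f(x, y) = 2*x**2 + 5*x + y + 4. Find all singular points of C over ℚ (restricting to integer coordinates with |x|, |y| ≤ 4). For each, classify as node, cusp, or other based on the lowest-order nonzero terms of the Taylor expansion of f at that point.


No singular points in the scanned grid; C is smooth there.

Compute partial derivatives:
  f_x = 4*x + 5.
  f_y = 1.
f_y = 1 is a nonzero constant, so f_y never vanishes: no point (x, y) can satisfy f = f_x = f_y = 0. In particular no (x, y) ∈ {−4, ..., 4}² is singular; the curve is smooth.


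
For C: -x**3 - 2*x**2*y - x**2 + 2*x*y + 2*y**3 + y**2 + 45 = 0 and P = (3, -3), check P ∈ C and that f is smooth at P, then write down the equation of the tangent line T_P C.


Tangent line at P: -3*x + 36*y + 117 = 0.

Step 1: f(3, -3) = 0, so P lies on C.
Step 2: partial derivatives
  f_x(x, y) = -3*x**2 - 4*x*y - 2*x + 2*y, f_y(x, y) = -2*x**2 + 2*x + 6*y**2 + 2*y.
  f_x(P) = -3, f_y(P) = 36 (gradient nonzero, so P is smooth).
Step 3: tangent line at P: -3·(x − 3) + 36·(y − -3) = 0.
Expanding: -3*x + 36*y + 117 = 0.


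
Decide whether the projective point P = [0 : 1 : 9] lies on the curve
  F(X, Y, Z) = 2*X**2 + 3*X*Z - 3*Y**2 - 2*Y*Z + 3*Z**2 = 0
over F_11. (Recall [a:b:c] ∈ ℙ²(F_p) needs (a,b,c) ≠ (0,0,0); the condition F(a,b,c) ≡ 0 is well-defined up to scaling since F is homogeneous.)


F(0,1,9) ≡ 2 (mod 11); P is NOT on the curve.

Evaluate F(0, 1, 9) term-by-term (mod 11).
  2*X**2 ↦ 2·0·1·1 = 0
  3*X*Z ↦ 3·0·1·9 = 0
  -3*Y**2 ↦ -3·1·1·1 = -3
  -2*Y*Z ↦ -2·1·1·9 = -18
  3*Z**2 ↦ 3·1·1·81 = 243
Sum: F(0, 1, 9) = (0) + (0) + (-3) + (-18) + (243) = 222.
Reducing mod 11: 222 ≡ 2 (mod 11).
Since F(a, b, c) ≡ 2 ≠ 0 (mod 11), P does NOT lie on the curve.


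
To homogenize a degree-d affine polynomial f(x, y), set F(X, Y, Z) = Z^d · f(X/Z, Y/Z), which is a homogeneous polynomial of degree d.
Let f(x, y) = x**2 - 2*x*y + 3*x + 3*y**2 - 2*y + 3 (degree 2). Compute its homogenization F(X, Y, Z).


F(X, Y, Z) = X**2 - 2*X*Y + 3*X*Z + 3*Y**2 - 2*Y*Z + 3*Z**2

deg(f) = 2.
Substitute x = X/Z, y = Y/Z into f, then multiply by Z^2.
  monomial 1·x^2·y^0 ↦ 1·X^2·Y^0·Z^0.
  monomial -2·x^1·y^1 ↦ -2·X^1·Y^1·Z^0.
  monomial 3·x^1·y^0 ↦ 3·X^1·Y^0·Z^1.
  monomial 3·x^0·y^2 ↦ 3·X^0·Y^2·Z^0.
  monomial -2·x^0·y^1 ↦ -2·X^0·Y^1·Z^1.
  monomial 3·x^0·y^0 ↦ 3·X^0·Y^0·Z^2.
Collecting: F(X, Y, Z) = X**2 - 2*X*Y + 3*X*Z + 3*Y**2 - 2*Y*Z + 3*Z**2.


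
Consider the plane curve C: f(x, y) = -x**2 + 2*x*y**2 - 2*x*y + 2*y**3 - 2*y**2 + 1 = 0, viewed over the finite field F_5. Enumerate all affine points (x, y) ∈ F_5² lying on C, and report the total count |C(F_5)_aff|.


Affine F_5-points: {(1, 0), (1, 1), (1, 4), (3, 4), (4, 0), (4, 1)}; count = 6.

For each of the 25 pairs (x, y) ∈ F_5², evaluate f(x, y) mod 5. Record the zeros.
  x = 0: [0↦1, 1↦1, 2↦4, 3↦2, 4↦2]  zeros at y ∈ ∅
  x = 1: [0↦0, 1↦0, 2↦2, 3↦3, 4↦0]  zeros at y ∈ {0, 1, 4}
  x = 2: [0↦2, 1↦2, 2↦3, 3↦2, 4↦1]  zeros at y ∈ ∅
  x = 3: [0↦2, 1↦2, 2↦2, 3↦4, 4↦0]  zeros at y ∈ {4}
  x = 4: [0↦0, 1↦0, 2↦4, 3↦4, 4↦2]  zeros at y ∈ {0, 1}
Collecting zeros: affine points = {(1, 0), (1, 1), (1, 4), (3, 4), (4, 0), (4, 1)}.
Total count |C(F_5)_aff| = 6.


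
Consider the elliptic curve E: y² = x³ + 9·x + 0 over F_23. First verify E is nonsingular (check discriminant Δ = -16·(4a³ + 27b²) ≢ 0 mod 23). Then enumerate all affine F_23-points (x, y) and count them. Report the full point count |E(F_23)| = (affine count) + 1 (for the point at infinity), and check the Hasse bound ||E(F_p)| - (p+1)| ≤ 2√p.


Affine points = {(0, 0), (2, 7), (2, 16), (3, 10), (3, 13), (4, 10), (4, 13), (5, 3), (5, 20), (8, 3), (8, 20), (10, 3), (10, 20), (11, 2), (11, 21), (14, 8), (14, 15), (16, 10), (16, 13), (17, 11), (17, 12), (22, 6), (22, 17)}; affine count = 23; |E(F_23)| = 24.

Discriminant check: Δ ∝ 4a³ + 27b² = 4·9³ + 27·0² = 4·729 + 27·0 ≡ 18 (mod 23). Nonzero ⇒ E is nonsingular.
For each x ∈ F_23, compute rhs = x³ + 9·x + 0 mod 23, then count y ∈ F_23 with y² ≡ rhs.
  x = 0: rhs = 0, matching y values: 0 (1 points).
  x = 1: rhs = 10, matching y values: none (0 points).
  x = 2: rhs = 3, matching y values: 7, 16 (2 points).
  x = 3: rhs = 8, matching y values: 10, 13 (2 points).
  x = 4: rhs = 8, matching y values: 10, 13 (2 points).
  x = 5: rhs = 9, matching y values: 3, 20 (2 points).
  x = 6: rhs = 17, matching y values: none (0 points).
  x = 7: rhs = 15, matching y values: none (0 points).
  x = 8: rhs = 9, matching y values: 3, 20 (2 points).
  x = 9: rhs = 5, matching y values: none (0 points).
  x = 10: rhs = 9, matching y values: 3, 20 (2 points).
  x = 11: rhs = 4, matching y values: 2, 21 (2 points).
  x = 12: rhs = 19, matching y values: none (0 points).
  x = 13: rhs = 14, matching y values: none (0 points).
  x = 14: rhs = 18, matching y values: 8, 15 (2 points).
  x = 15: rhs = 14, matching y values: none (0 points).
  x = 16: rhs = 8, matching y values: 10, 13 (2 points).
  x = 17: rhs = 6, matching y values: 11, 12 (2 points).
  x = 18: rhs = 14, matching y values: none (0 points).
  x = 19: rhs = 15, matching y values: none (0 points).
  x = 20: rhs = 15, matching y values: none (0 points).
  x = 21: rhs = 20, matching y values: none (0 points).
  x = 22: rhs = 13, matching y values: 6, 17 (2 points).
Total affine count: 23.
Full point count |E(F_23)| = 23 + 1 = 24.
Hasse bound: |24 − (23+1)| = |0| = 0 ≤ 2√23 ≈ 9.5917 ✓.


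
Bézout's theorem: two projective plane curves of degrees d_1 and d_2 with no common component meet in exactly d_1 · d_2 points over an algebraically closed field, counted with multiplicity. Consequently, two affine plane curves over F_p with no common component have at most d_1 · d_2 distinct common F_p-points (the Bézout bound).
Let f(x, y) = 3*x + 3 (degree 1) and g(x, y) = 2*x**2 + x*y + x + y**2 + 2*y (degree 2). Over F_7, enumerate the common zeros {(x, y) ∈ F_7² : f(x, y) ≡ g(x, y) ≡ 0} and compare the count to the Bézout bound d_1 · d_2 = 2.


Common zeros: {(6, 2), (6, 4)}; count = 2; Bézout bound = 2.

deg(f) = 1, deg(g) = 2, so Bézout bound = 2.
Scan x ∈ F_7. For each x, list the y ∈ F_7 with f(x, y) ≡ 0 and those with g(x, y) ≡ 0 (mod 7); the common zeros in that column are the intersection.
  x = 0: f ≡ 0 at y ∈ ∅; g ≡ 0 at y ∈ {0, 5}; common: ∅.
  x = 1: f ≡ 0 at y ∈ ∅; g ≡ 0 at y ∈ {1, 3}; common: ∅.
  x = 2: f ≡ 0 at y ∈ ∅; g ≡ 0 at y ∈ {4, 6}; common: ∅.
  x = 3: f ≡ 0 at y ∈ ∅; g ≡ 0 at y ∈ {0, 2}; common: ∅.
  x = 4: f ≡ 0 at y ∈ ∅; g ≡ 0 at y ∈ {3, 5}; common: ∅.
  x = 5: f ≡ 0 at y ∈ ∅; g ≡ 0 at y ∈ {1, 6}; common: ∅.
  x = 6: f ≡ 0 at y ∈ {0, 1, 2, 3, 4, 5, 6}; g ≡ 0 at y ∈ {2, 4}; common: {2, 4}.
Collecting: common zeros = {(6, 2), (6, 4)}, so the count is 2.
Comparison with the Bézout bound: 2 ≤ 2 = deg(f)·deg(g), as expected for curves with no common component (the bound is attained).


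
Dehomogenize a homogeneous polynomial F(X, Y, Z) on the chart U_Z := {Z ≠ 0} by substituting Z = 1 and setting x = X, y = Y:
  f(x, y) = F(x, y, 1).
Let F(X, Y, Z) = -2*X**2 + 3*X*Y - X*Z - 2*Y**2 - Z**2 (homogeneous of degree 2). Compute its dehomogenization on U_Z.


f(x, y) = -2*x**2 + 3*x*y - x - 2*y**2 - 1

On U_Z we set Z = 1. Each monomial c·X^i·Y^j·Z^k in F becomes c·x^i·y^j·1^k = c·x^i·y^j.
Substituting Z = 1: F(X, Y, 1) = -2*x**2 + 3*x*y - x - 2*y**2 - 1.
Note: deg(f) ≤ deg(F) = 2; strict inequality happens when F is divisible by Z (lost terms).


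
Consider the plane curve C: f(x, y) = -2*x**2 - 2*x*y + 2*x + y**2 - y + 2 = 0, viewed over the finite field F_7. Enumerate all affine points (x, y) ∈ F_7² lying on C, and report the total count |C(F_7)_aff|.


Affine F_7-points: {(0, 4), (1, 1), (1, 2), (4, 4), (4, 5), (5, 2), (6, 1), (6, 5)}; count = 8.

For each of the 49 pairs (x, y) ∈ F_7², evaluate f(x, y) mod 7. Record the zeros.
  x = 0: [0↦2, 1↦2, 2↦4, 3↦1, 4↦0, 5↦1, 6↦4]  zeros at y ∈ {4}
  x = 1: [0↦2, 1↦0, 2↦0, 3↦2, 4↦6, 5↦5, 6↦6]  zeros at y ∈ {1, 2}
  x = 2: [0↦5, 1↦1, 2↦6, 3↦6, 4↦1, 5↦5, 6↦4]  zeros at y ∈ ∅
  x = 3: [0↦4, 1↦5, 2↦1, 3↦6, 4↦6, 5↦1, 6↦5]  zeros at y ∈ ∅
  x = 4: [0↦6, 1↦5, 2↦6, 3↦2, 4↦0, 5↦0, 6↦2]  zeros at y ∈ {4, 5}
  x = 5: [0↦4, 1↦1, 2↦0, 3↦1, 4↦4, 5↦2, 6↦2]  zeros at y ∈ {2}
  x = 6: [0↦5, 1↦0, 2↦4, 3↦3, 4↦4, 5↦0, 6↦5]  zeros at y ∈ {1, 5}
Collecting zeros: affine points = {(0, 4), (1, 1), (1, 2), (4, 4), (4, 5), (5, 2), (6, 1), (6, 5)}.
Total count |C(F_7)_aff| = 8.


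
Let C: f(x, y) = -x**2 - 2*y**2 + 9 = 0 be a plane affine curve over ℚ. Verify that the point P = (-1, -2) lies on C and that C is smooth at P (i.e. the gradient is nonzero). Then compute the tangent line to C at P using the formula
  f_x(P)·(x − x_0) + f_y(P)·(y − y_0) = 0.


Tangent line at P: 2*x + 8*y + 18 = 0.

Step 1: f(-1, -2) = 0, so P lies on C.
Step 2: partial derivatives
  f_x(x, y) = -2*x, f_y(x, y) = -4*y.
  f_x(P) = 2, f_y(P) = 8 (gradient nonzero, so P is smooth).
Step 3: tangent line at P: 2·(x − -1) + 8·(y − -2) = 0.
Expanding: 2*x + 8*y + 18 = 0.


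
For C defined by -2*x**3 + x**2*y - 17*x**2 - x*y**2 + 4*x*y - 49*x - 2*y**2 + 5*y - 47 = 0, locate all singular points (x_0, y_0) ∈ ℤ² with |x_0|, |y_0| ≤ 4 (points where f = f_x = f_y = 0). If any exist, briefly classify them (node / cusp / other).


Singular points: {(-3, -1)}; classification: cusp.

Compute partial derivatives:
  f_x = -6*x**2 + 2*x*y - 34*x - y**2 + 4*y - 49.
  f_y = x**2 - 2*x*y + 4*x - 4*y + 5.
Scan x_0 ∈ {−4, ..., 4}. For each x_0, f_y(x_0, y) is a polynomial in y; find its integer roots y ∈ {−4, ..., 4}, then test f_x and f at those candidates.
  x = -4: f_y(-4, y) = 4*y + 5; no integer root y with |y| ≤ 4.
  x = -3: f_y(-3, y) = 2*y + 2; vanishes at y ∈ {-1}. (-3, -1): f_x = 0, f = 0 — SINGULAR.
  x = -2: f_y(-2, y) = 1; no integer root y with |y| ≤ 4.
  x = -1: f_y(-1, y) = 2 - 2*y; vanishes at y ∈ {1}. (-1, 1): f_x = -20 ≠ 0.
  x = 0: f_y(0, y) = 5 - 4*y; no integer root y with |y| ≤ 4.
  x = 1: f_y(1, y) = 10 - 6*y; no integer root y with |y| ≤ 4.
  x = 2: f_y(2, y) = 17 - 8*y; no integer root y with |y| ≤ 4.
  x = 3: f_y(3, y) = 26 - 10*y; no integer root y with |y| ≤ 4.
  x = 4: f_y(4, y) = 37 - 12*y; no integer root y with |y| ≤ 4.
Only singular point on the grid: (-3, -1).
Classify: substitute x = -3 + u, y = -1 + v and expand: f = -2*u**3 + u**2*v - u*v**2 + v**2.
No constant or linear terms (consistent with a singular point). Quadratic part: v**2. Cubic part: -2*u**3 + u**2*v - u*v**2.
The quadratic part v**2 is a perfect square, so there is a single (double) tangent line v = 0, i.e. y = -1. Restricting the cubic part to that line (v = 0) leaves -2*u**3 ≠ 0, so f is not divisible by v and the branch is v² ≈ 2*u**3 to lowest order — this is a cusp.
Classification: cusp.


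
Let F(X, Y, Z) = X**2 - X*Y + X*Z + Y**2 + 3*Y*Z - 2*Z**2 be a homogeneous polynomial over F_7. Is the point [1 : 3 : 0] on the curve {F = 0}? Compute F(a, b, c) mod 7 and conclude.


F(1,3,0) ≡ 0 (mod 7); P is on the curve.

Evaluate F(1, 3, 0) term-by-term (mod 7).
  X**2 ↦ 1·1·1·1 = 1
  -X*Y ↦ -1·1·3·1 = -3
  X*Z ↦ 1·1·1·0 = 0
  Y**2 ↦ 1·1·9·1 = 9
  3*Y*Z ↦ 3·1·3·0 = 0
  -2*Z**2 ↦ -2·1·1·0 = 0
Sum: F(1, 3, 0) = (1) + (-3) + (0) + (9) + (0) + (0) = 7.
Reducing mod 7: 7 ≡ 0 (mod 7).
Since F(a, b, c) ≡ 0 (mod 7), P lies on the curve.


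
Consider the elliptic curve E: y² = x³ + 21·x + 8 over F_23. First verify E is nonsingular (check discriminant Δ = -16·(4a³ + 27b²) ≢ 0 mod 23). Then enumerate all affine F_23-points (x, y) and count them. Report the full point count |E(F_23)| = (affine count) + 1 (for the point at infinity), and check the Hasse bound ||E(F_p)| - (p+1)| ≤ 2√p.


Affine points = {(0, 10), (0, 13), (2, 9), (2, 14), (3, 11), (3, 12), (4, 8), (4, 15), (5, 10), (5, 13), (9, 11), (9, 12), (11, 11), (11, 12), (15, 8), (15, 15), (16, 1), (16, 22), (18, 10), (18, 13), (21, 2), (21, 21), (22, 3), (22, 20)}; affine count = 24; |E(F_23)| = 25.

Discriminant check: Δ ∝ 4a³ + 27b² = 4·21³ + 27·8² = 4·9261 + 27·64 ≡ 17 (mod 23). Nonzero ⇒ E is nonsingular.
For each x ∈ F_23, compute rhs = x³ + 21·x + 8 mod 23, then count y ∈ F_23 with y² ≡ rhs.
  x = 0: rhs = 8, matching y values: 10, 13 (2 points).
  x = 1: rhs = 7, matching y values: none (0 points).
  x = 2: rhs = 12, matching y values: 9, 14 (2 points).
  x = 3: rhs = 6, matching y values: 11, 12 (2 points).
  x = 4: rhs = 18, matching y values: 8, 15 (2 points).
  x = 5: rhs = 8, matching y values: 10, 13 (2 points).
  x = 6: rhs = 5, matching y values: none (0 points).
  x = 7: rhs = 15, matching y values: none (0 points).
  x = 8: rhs = 21, matching y values: none (0 points).
  x = 9: rhs = 6, matching y values: 11, 12 (2 points).
  x = 10: rhs = 22, matching y values: none (0 points).
  x = 11: rhs = 6, matching y values: 11, 12 (2 points).
  x = 12: rhs = 10, matching y values: none (0 points).
  x = 13: rhs = 17, matching y values: none (0 points).
  x = 14: rhs = 10, matching y values: none (0 points).
  x = 15: rhs = 18, matching y values: 8, 15 (2 points).
  x = 16: rhs = 1, matching y values: 1, 22 (2 points).
  x = 17: rhs = 11, matching y values: none (0 points).
  x = 18: rhs = 8, matching y values: 10, 13 (2 points).
  x = 19: rhs = 21, matching y values: none (0 points).
  x = 20: rhs = 10, matching y values: none (0 points).
  x = 21: rhs = 4, matching y values: 2, 21 (2 points).
  x = 22: rhs = 9, matching y values: 3, 20 (2 points).
Total affine count: 24.
Full point count |E(F_23)| = 24 + 1 = 25.
Hasse bound: |25 − (23+1)| = |1| = 1 ≤ 2√23 ≈ 9.5917 ✓.


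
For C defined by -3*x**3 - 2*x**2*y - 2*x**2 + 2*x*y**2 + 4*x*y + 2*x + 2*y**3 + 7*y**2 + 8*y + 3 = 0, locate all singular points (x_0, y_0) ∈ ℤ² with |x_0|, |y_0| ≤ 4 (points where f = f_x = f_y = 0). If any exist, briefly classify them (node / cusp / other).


Singular points: {(0, -1)}; classification: cusp.

Compute partial derivatives:
  f_x = -9*x**2 - 4*x*y - 4*x + 2*y**2 + 4*y + 2.
  f_y = -2*x**2 + 4*x*y + 4*x + 6*y**2 + 14*y + 8.
Scan x_0 ∈ {−4, ..., 4}. For each x_0, f_y(x_0, y) is a polynomial in y; find its integer roots y ∈ {−4, ..., 4}, then test f_x and f at those candidates.
  x = -4: f_y(-4, y) = 6*y**2 - 2*y - 40; no integer root y with |y| ≤ 4.
  x = -3: f_y(-3, y) = 6*y**2 + 2*y - 22; no integer root y with |y| ≤ 4.
  x = -2: f_y(-2, y) = 6*y**2 + 6*y - 8; no integer root y with |y| ≤ 4.
  x = -1: f_y(-1, y) = 6*y**2 + 10*y + 2; no integer root y with |y| ≤ 4.
  x = 0: f_y(0, y) = 6*y**2 + 14*y + 8; vanishes at y ∈ {-1}. (0, -1): f_x = 0, f = 0 — SINGULAR.
  x = 1: f_y(1, y) = 6*y**2 + 18*y + 10; no integer root y with |y| ≤ 4.
  x = 2: f_y(2, y) = 6*y**2 + 22*y + 8; no integer root y with |y| ≤ 4.
  x = 3: f_y(3, y) = 6*y**2 + 26*y + 2; no integer root y with |y| ≤ 4.
  x = 4: f_y(4, y) = 6*y**2 + 30*y - 8; no integer root y with |y| ≤ 4.
Only singular point on the grid: (0, -1).
Classify: substitute x = 0 + u, y = -1 + v and expand: f = -3*u**3 - 2*u**2*v + 2*u*v**2 + 2*v**3 + v**2.
No constant or linear terms (consistent with a singular point). Quadratic part: v**2. Cubic part: -3*u**3 - 2*u**2*v + 2*u*v**2 + 2*v**3.
The quadratic part v**2 is a perfect square, so there is a single (double) tangent line v = 0, i.e. y = -1. Restricting the cubic part to that line (v = 0) leaves -3*u**3 ≠ 0, so f is not divisible by v and the branch is v² ≈ 3*u**3 to lowest order — this is a cusp.
Classification: cusp.


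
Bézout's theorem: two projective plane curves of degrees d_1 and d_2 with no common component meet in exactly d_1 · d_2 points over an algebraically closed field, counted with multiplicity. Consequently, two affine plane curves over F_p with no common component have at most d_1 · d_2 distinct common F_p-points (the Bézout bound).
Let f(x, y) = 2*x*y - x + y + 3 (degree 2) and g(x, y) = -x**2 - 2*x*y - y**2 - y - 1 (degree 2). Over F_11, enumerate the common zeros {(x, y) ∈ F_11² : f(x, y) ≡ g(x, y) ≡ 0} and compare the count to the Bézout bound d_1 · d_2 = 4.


Common zeros: {(7, 1)}; count = 1; Bézout bound = 4.

deg(f) = 2, deg(g) = 2, so Bézout bound = 4.
Scan x ∈ F_11. For each x, list the y ∈ F_11 with f(x, y) ≡ 0 and those with g(x, y) ≡ 0 (mod 11); the common zeros in that column are the intersection.
  x = 0: f ≡ 0 at y ∈ {8}; g ≡ 0 at y ∈ ∅; common: ∅.
  x = 1: f ≡ 0 at y ∈ {3}; g ≡ 0 at y ∈ {9, 10}; common: ∅.
  x = 2: f ≡ 0 at y ∈ {2}; g ≡ 0 at y ∈ {1, 5}; common: ∅.
  x = 3: f ≡ 0 at y ∈ {0}; g ≡ 0 at y ∈ {6, 9}; common: ∅.
  x = 4: f ≡ 0 at y ∈ {5}; g ≡ 0 at y ∈ ∅; common: ∅.
  x = 5: f ≡ 0 at y ∈ ∅; g ≡ 0 at y ∈ ∅; common: ∅.
  x = 6: f ≡ 0 at y ∈ {7}; g ≡ 0 at y ∈ ∅; common: ∅.
  x = 7: f ≡ 0 at y ∈ {1}; g ≡ 0 at y ∈ {1, 6}; common: {1}.
  x = 8: f ≡ 0 at y ∈ {10}; g ≡ 0 at y ∈ ∅; common: ∅.
  x = 9: f ≡ 0 at y ∈ {9}; g ≡ 0 at y ∈ {7}; common: ∅.
  x = 10: f ≡ 0 at y ∈ {4}; g ≡ 0 at y ∈ {5, 7}; common: ∅.
Collecting: common zeros = {(7, 1)}, so the count is 1.
Comparison with the Bézout bound: 1 ≤ 4 = deg(f)·deg(g), as expected for curves with no common component (the affine F_11-count falls short of the bound because intersections may lie at infinity, over extension fields, or carry multiplicity).


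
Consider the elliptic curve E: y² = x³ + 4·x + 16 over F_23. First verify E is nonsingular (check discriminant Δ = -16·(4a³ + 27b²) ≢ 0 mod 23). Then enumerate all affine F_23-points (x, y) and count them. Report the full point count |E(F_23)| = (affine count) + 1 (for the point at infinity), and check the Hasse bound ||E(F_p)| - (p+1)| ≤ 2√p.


Affine points = {(0, 4), (0, 19), (2, 3), (2, 20), (3, 3), (3, 20), (4, 2), (4, 21), (5, 0), (6, 7), (6, 16), (8, 10), (8, 13), (15, 1), (15, 22), (16, 6), (16, 17), (17, 11), (17, 12), (18, 3), (18, 20), (20, 0), (21, 0)}; affine count = 23; |E(F_23)| = 24.

Discriminant check: Δ ∝ 4a³ + 27b² = 4·4³ + 27·16² = 4·64 + 27·256 ≡ 15 (mod 23). Nonzero ⇒ E is nonsingular.
For each x ∈ F_23, compute rhs = x³ + 4·x + 16 mod 23, then count y ∈ F_23 with y² ≡ rhs.
  x = 0: rhs = 16, matching y values: 4, 19 (2 points).
  x = 1: rhs = 21, matching y values: none (0 points).
  x = 2: rhs = 9, matching y values: 3, 20 (2 points).
  x = 3: rhs = 9, matching y values: 3, 20 (2 points).
  x = 4: rhs = 4, matching y values: 2, 21 (2 points).
  x = 5: rhs = 0, matching y values: 0 (1 points).
  x = 6: rhs = 3, matching y values: 7, 16 (2 points).
  x = 7: rhs = 19, matching y values: none (0 points).
  x = 8: rhs = 8, matching y values: 10, 13 (2 points).
  x = 9: rhs = 22, matching y values: none (0 points).
  x = 10: rhs = 21, matching y values: none (0 points).
  x = 11: rhs = 11, matching y values: none (0 points).
  x = 12: rhs = 21, matching y values: none (0 points).
  x = 13: rhs = 11, matching y values: none (0 points).
  x = 14: rhs = 10, matching y values: none (0 points).
  x = 15: rhs = 1, matching y values: 1, 22 (2 points).
  x = 16: rhs = 13, matching y values: 6, 17 (2 points).
  x = 17: rhs = 6, matching y values: 11, 12 (2 points).
  x = 18: rhs = 9, matching y values: 3, 20 (2 points).
  x = 19: rhs = 5, matching y values: none (0 points).
  x = 20: rhs = 0, matching y values: 0 (1 points).
  x = 21: rhs = 0, matching y values: 0 (1 points).
  x = 22: rhs = 11, matching y values: none (0 points).
Total affine count: 23.
Full point count |E(F_23)| = 23 + 1 = 24.
Hasse bound: |24 − (23+1)| = |0| = 0 ≤ 2√23 ≈ 9.5917 ✓.


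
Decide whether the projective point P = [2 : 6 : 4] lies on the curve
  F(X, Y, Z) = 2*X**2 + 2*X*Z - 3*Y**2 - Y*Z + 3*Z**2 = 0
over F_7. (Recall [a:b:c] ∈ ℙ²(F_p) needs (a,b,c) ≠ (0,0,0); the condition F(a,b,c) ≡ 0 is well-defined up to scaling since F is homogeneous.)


F(2,6,4) ≡ 3 (mod 7); P is NOT on the curve.

Evaluate F(2, 6, 4) term-by-term (mod 7).
  2*X**2 ↦ 2·4·1·1 = 8
  2*X*Z ↦ 2·2·1·4 = 16
  -3*Y**2 ↦ -3·1·36·1 = -108
  -Y*Z ↦ -1·1·6·4 = -24
  3*Z**2 ↦ 3·1·1·16 = 48
Sum: F(2, 6, 4) = (8) + (16) + (-108) + (-24) + (48) = -60.
Reducing mod 7: -60 ≡ 3 (mod 7).
Since F(a, b, c) ≡ 3 ≠ 0 (mod 7), P does NOT lie on the curve.


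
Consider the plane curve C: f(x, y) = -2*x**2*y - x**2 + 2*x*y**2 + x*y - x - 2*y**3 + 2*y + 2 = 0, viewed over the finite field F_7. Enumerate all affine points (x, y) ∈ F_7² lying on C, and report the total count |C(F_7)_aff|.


Affine F_7-points: {(0, 5), (1, 0), (2, 4), (3, 2), (3, 3), (3, 5), (5, 0), (5, 1), (5, 4)}; count = 9.

For each of the 49 pairs (x, y) ∈ F_7², evaluate f(x, y) mod 7. Record the zeros.
  x = 0: [0↦2, 1↦2, 2↦4, 3↦3, 4↦1, 5↦0, 6↦2]  zeros at y ∈ {5}
  x = 1: [0↦0, 1↦1, 2↦1, 3↦2, 4↦6, 5↦1, 6↦3]  zeros at y ∈ {0}
  x = 2: [0↦3, 1↦1, 2↦2, 3↦1, 4↦0, 5↦1, 6↦6]  zeros at y ∈ {4}
  x = 3: [0↦4, 1↦2, 2↦0, 3↦0, 4↦4, 5↦0, 6↦4]  zeros at y ∈ {2, 3, 5}
  x = 4: [0↦3, 1↦4, 2↦2, 3↦6, 4↦4, 5↦5, 6↦4]  zeros at y ∈ ∅
  x = 5: [0↦0, 1↦0, 2↦1, 3↦5, 4↦0, 5↦2, 6↦6]  zeros at y ∈ {0, 1, 4}
  x = 6: [0↦2, 1↦4, 2↦4, 3↦4, 4↦6, 5↦5, 6↦3]  zeros at y ∈ ∅
Collecting zeros: affine points = {(0, 5), (1, 0), (2, 4), (3, 2), (3, 3), (3, 5), (5, 0), (5, 1), (5, 4)}.
Total count |C(F_7)_aff| = 9.


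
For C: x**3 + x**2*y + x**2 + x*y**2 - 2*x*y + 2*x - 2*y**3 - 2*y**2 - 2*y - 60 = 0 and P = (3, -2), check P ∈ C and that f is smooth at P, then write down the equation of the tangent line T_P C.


Tangent line at P: 31*x - 27*y - 147 = 0.

Step 1: f(3, -2) = 0, so P lies on C.
Step 2: partial derivatives
  f_x(x, y) = 3*x**2 + 2*x*y + 2*x + y**2 - 2*y + 2, f_y(x, y) = x**2 + 2*x*y - 2*x - 6*y**2 - 4*y - 2.
  f_x(P) = 31, f_y(P) = -27 (gradient nonzero, so P is smooth).
Step 3: tangent line at P: 31·(x − 3) + -27·(y − -2) = 0.
Expanding: 31*x - 27*y - 147 = 0.


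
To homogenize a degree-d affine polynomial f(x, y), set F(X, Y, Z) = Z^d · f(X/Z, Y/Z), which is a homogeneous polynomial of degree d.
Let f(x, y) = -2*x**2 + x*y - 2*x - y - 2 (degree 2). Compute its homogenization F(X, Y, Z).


F(X, Y, Z) = -2*X**2 + X*Y - 2*X*Z - Y*Z - 2*Z**2

deg(f) = 2.
Substitute x = X/Z, y = Y/Z into f, then multiply by Z^2.
  monomial -2·x^2·y^0 ↦ -2·X^2·Y^0·Z^0.
  monomial 1·x^1·y^1 ↦ 1·X^1·Y^1·Z^0.
  monomial -2·x^1·y^0 ↦ -2·X^1·Y^0·Z^1.
  monomial -1·x^0·y^1 ↦ -1·X^0·Y^1·Z^1.
  monomial -2·x^0·y^0 ↦ -2·X^0·Y^0·Z^2.
Collecting: F(X, Y, Z) = -2*X**2 + X*Y - 2*X*Z - Y*Z - 2*Z**2.


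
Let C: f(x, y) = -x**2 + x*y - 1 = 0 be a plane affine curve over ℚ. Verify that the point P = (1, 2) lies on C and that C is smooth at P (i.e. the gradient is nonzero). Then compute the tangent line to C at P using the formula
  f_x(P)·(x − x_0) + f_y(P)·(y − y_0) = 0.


Tangent line at P: y - 2 = 0.

Step 1: f(1, 2) = 0, so P lies on C.
Step 2: partial derivatives
  f_x(x, y) = -2*x + y, f_y(x, y) = x.
  f_x(P) = 0, f_y(P) = 1 (gradient nonzero, so P is smooth).
Step 3: tangent line at P: 0·(x − 1) + 1·(y − 2) = 0.
Expanding: y - 2 = 0.


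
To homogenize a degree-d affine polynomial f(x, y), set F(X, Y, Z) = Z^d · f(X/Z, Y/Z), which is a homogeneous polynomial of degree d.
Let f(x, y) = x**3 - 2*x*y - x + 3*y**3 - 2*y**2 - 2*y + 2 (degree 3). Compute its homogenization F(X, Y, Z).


F(X, Y, Z) = X**3 - 2*X*Y*Z - X*Z**2 + 3*Y**3 - 2*Y**2*Z - 2*Y*Z**2 + 2*Z**3

deg(f) = 3.
Substitute x = X/Z, y = Y/Z into f, then multiply by Z^3.
  monomial 1·x^3·y^0 ↦ 1·X^3·Y^0·Z^0.
  monomial -2·x^1·y^1 ↦ -2·X^1·Y^1·Z^1.
  monomial -1·x^1·y^0 ↦ -1·X^1·Y^0·Z^2.
  monomial 3·x^0·y^3 ↦ 3·X^0·Y^3·Z^0.
  monomial -2·x^0·y^2 ↦ -2·X^0·Y^2·Z^1.
  monomial -2·x^0·y^1 ↦ -2·X^0·Y^1·Z^2.
  monomial 2·x^0·y^0 ↦ 2·X^0·Y^0·Z^3.
Collecting: F(X, Y, Z) = X**3 - 2*X*Y*Z - X*Z**2 + 3*Y**3 - 2*Y**2*Z - 2*Y*Z**2 + 2*Z**3.


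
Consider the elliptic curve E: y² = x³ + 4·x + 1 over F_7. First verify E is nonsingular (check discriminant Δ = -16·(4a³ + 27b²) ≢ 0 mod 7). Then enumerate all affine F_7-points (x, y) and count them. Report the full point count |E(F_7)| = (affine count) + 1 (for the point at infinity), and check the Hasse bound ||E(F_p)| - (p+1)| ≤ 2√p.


Affine points = {(0, 1), (0, 6), (4, 2), (4, 5)}; affine count = 4; |E(F_7)| = 5.

Discriminant check: Δ ∝ 4a³ + 27b² = 4·4³ + 27·1² = 4·64 + 27·1 ≡ 3 (mod 7). Nonzero ⇒ E is nonsingular.
For each x ∈ F_7, compute rhs = x³ + 4·x + 1 mod 7, then count y ∈ F_7 with y² ≡ rhs.
  x = 0: rhs = 1, matching y values: 1, 6 (2 points).
  x = 1: rhs = 6, matching y values: none (0 points).
  x = 2: rhs = 3, matching y values: none (0 points).
  x = 3: rhs = 5, matching y values: none (0 points).
  x = 4: rhs = 4, matching y values: 2, 5 (2 points).
  x = 5: rhs = 6, matching y values: none (0 points).
  x = 6: rhs = 3, matching y values: none (0 points).
Total affine count: 4.
Full point count |E(F_7)| = 4 + 1 = 5.
Hasse bound: |5 − (7+1)| = |-3| = 3 ≤ 2√7 ≈ 5.2915 ✓.


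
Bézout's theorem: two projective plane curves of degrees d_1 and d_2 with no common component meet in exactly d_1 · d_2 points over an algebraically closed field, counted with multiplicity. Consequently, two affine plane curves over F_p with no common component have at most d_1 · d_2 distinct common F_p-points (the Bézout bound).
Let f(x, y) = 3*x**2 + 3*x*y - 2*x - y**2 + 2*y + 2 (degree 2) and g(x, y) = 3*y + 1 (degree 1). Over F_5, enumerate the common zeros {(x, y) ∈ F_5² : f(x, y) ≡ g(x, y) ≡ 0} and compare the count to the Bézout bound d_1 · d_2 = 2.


Common zeros: {(2, 3), (4, 3)}; count = 2; Bézout bound = 2.

deg(f) = 2, deg(g) = 1, so Bézout bound = 2.
Scan x ∈ F_5. For each x, list the y ∈ F_5 with f(x, y) ≡ 0 and those with g(x, y) ≡ 0 (mod 5); the common zeros in that column are the intersection.
  x = 0: f ≡ 0 at y ∈ ∅; g ≡ 0 at y ∈ {3}; common: ∅.
  x = 1: f ≡ 0 at y ∈ ∅; g ≡ 0 at y ∈ {3}; common: ∅.
  x = 2: f ≡ 0 at y ∈ {0, 3}; g ≡ 0 at y ∈ {3}; common: {3}.
  x = 3: f ≡ 0 at y ∈ ∅; g ≡ 0 at y ∈ {3}; common: ∅.
  x = 4: f ≡ 0 at y ∈ {1, 3}; g ≡ 0 at y ∈ {3}; common: {3}.
Collecting: common zeros = {(2, 3), (4, 3)}, so the count is 2.
Comparison with the Bézout bound: 2 ≤ 2 = deg(f)·deg(g), as expected for curves with no common component (the bound is attained).


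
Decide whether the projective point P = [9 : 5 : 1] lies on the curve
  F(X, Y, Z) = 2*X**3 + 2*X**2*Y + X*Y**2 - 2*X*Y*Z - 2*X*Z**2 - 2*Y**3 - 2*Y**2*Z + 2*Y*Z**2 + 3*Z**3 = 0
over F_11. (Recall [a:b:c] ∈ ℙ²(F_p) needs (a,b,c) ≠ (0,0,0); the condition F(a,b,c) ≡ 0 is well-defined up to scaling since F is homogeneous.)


F(9,5,1) ≡ 8 (mod 11); P is NOT on the curve.

Evaluate F(9, 5, 1) term-by-term (mod 11).
  2*X**3 ↦ 2·729·1·1 = 1458
  2*X**2*Y ↦ 2·81·5·1 = 810
  X*Y**2 ↦ 1·9·25·1 = 225
  -2*X*Y*Z ↦ -2·9·5·1 = -90
  -2*X*Z**2 ↦ -2·9·1·1 = -18
  -2*Y**3 ↦ -2·1·125·1 = -250
  -2*Y**2*Z ↦ -2·1·25·1 = -50
  2*Y*Z**2 ↦ 2·1·5·1 = 10
  3*Z**3 ↦ 3·1·1·1 = 3
Sum: F(9, 5, 1) = (1458) + (810) + (225) + (-90) + (-18) + (-250) + (-50) + (10) + (3) = 2098.
Reducing mod 11: 2098 ≡ 8 (mod 11).
Since F(a, b, c) ≡ 8 ≠ 0 (mod 11), P does NOT lie on the curve.


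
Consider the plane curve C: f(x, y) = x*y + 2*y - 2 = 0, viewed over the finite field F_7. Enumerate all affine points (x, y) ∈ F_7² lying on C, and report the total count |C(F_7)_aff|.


Affine F_7-points: {(0, 1), (1, 3), (2, 4), (3, 6), (4, 5), (6, 2)}; count = 6.

For each of the 49 pairs (x, y) ∈ F_7², evaluate f(x, y) mod 7. Record the zeros.
  x = 0: [0↦5, 1↦0, 2↦2, 3↦4, 4↦6, 5↦1, 6↦3]  zeros at y ∈ {1}
  x = 1: [0↦5, 1↦1, 2↦4, 3↦0, 4↦3, 5↦6, 6↦2]  zeros at y ∈ {3}
  x = 2: [0↦5, 1↦2, 2↦6, 3↦3, 4↦0, 5↦4, 6↦1]  zeros at y ∈ {4}
  x = 3: [0↦5, 1↦3, 2↦1, 3↦6, 4↦4, 5↦2, 6↦0]  zeros at y ∈ {6}
  x = 4: [0↦5, 1↦4, 2↦3, 3↦2, 4↦1, 5↦0, 6↦6]  zeros at y ∈ {5}
  x = 5: [0↦5, 1↦5, 2↦5, 3↦5, 4↦5, 5↦5, 6↦5]  zeros at y ∈ ∅
  x = 6: [0↦5, 1↦6, 2↦0, 3↦1, 4↦2, 5↦3, 6↦4]  zeros at y ∈ {2}
Collecting zeros: affine points = {(0, 1), (1, 3), (2, 4), (3, 6), (4, 5), (6, 2)}.
Total count |C(F_7)_aff| = 6.


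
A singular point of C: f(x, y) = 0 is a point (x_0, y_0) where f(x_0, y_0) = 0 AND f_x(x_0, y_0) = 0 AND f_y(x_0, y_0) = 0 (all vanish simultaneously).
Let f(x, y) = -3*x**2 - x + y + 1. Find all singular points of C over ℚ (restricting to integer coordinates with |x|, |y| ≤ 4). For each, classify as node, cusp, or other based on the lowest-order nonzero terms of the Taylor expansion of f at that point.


No singular points in the scanned grid; C is smooth there.

Compute partial derivatives:
  f_x = -6*x - 1.
  f_y = 1.
f_y = 1 is a nonzero constant, so f_y never vanishes: no point (x, y) can satisfy f = f_x = f_y = 0. In particular no (x, y) ∈ {−4, ..., 4}² is singular; the curve is smooth.


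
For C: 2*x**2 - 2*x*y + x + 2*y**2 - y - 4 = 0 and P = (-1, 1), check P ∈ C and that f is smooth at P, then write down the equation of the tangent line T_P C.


Tangent line at P: -5*x + 5*y - 10 = 0.

Step 1: f(-1, 1) = 0, so P lies on C.
Step 2: partial derivatives
  f_x(x, y) = 4*x - 2*y + 1, f_y(x, y) = -2*x + 4*y - 1.
  f_x(P) = -5, f_y(P) = 5 (gradient nonzero, so P is smooth).
Step 3: tangent line at P: -5·(x − -1) + 5·(y − 1) = 0.
Expanding: -5*x + 5*y - 10 = 0.


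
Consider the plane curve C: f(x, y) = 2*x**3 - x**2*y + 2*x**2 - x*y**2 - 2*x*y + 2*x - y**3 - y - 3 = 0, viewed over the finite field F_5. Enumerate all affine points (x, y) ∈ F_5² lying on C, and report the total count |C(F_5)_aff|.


Affine F_5-points: {(0, 1), (1, 3), (2, 0), (3, 0), (3, 1), (4, 0), (4, 1)}; count = 7.

For each of the 25 pairs (x, y) ∈ F_5², evaluate f(x, y) mod 5. Record the zeros.
  x = 0: [0↦2, 1↦0, 2↦2, 3↦2, 4↦4]  zeros at y ∈ {1}
  x = 1: [0↦3, 1↦2, 2↦3, 3↦0, 4↦2]  zeros at y ∈ {3}
  x = 2: [0↦0, 1↦3, 2↦1, 3↦3, 4↦3]  zeros at y ∈ {0}
  x = 3: [0↦0, 1↦0, 2↦3, 3↦3, 4↦4]  zeros at y ∈ {0, 1}
  x = 4: [0↦0, 1↦0, 2↦1, 3↦2, 4↦2]  zeros at y ∈ {0, 1}
Collecting zeros: affine points = {(0, 1), (1, 3), (2, 0), (3, 0), (3, 1), (4, 0), (4, 1)}.
Total count |C(F_5)_aff| = 7.


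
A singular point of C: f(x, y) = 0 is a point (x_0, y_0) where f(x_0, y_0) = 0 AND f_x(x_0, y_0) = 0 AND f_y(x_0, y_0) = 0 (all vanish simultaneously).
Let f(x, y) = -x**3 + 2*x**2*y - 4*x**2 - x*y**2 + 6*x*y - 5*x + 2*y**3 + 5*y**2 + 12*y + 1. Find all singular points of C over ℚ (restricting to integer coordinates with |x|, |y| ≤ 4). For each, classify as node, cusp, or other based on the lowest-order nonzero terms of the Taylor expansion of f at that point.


Singular points: {(-2, -1)}; classification: cusp.

Compute partial derivatives:
  f_x = -3*x**2 + 4*x*y - 8*x - y**2 + 6*y - 5.
  f_y = 2*x**2 - 2*x*y + 6*x + 6*y**2 + 10*y + 12.
Scan x_0 ∈ {−4, ..., 4}. For each x_0, f_y(x_0, y) is a polynomial in y; find its integer roots y ∈ {−4, ..., 4}, then test f_x and f at those candidates.
  x = -4: f_y(-4, y) = 6*y**2 + 18*y + 20; no integer root y with |y| ≤ 4.
  x = -3: f_y(-3, y) = 6*y**2 + 16*y + 12; no integer root y with |y| ≤ 4.
  x = -2: f_y(-2, y) = 6*y**2 + 14*y + 8; vanishes at y ∈ {-1}. (-2, -1): f_x = 0, f = 0 — SINGULAR.
  x = -1: f_y(-1, y) = 6*y**2 + 12*y + 8; no integer root y with |y| ≤ 4.
  x = 0: f_y(0, y) = 6*y**2 + 10*y + 12; no integer root y with |y| ≤ 4.
  x = 1: f_y(1, y) = 6*y**2 + 8*y + 20; no integer root y with |y| ≤ 4.
  x = 2: f_y(2, y) = 6*y**2 + 6*y + 32; no integer root y with |y| ≤ 4.
  x = 3: f_y(3, y) = 6*y**2 + 4*y + 48; no integer root y with |y| ≤ 4.
  x = 4: f_y(4, y) = 6*y**2 + 2*y + 68; no integer root y with |y| ≤ 4.
Only singular point on the grid: (-2, -1).
Classify: substitute x = -2 + u, y = -1 + v and expand: f = -u**3 + 2*u**2*v - u*v**2 + 2*v**3 + v**2.
No constant or linear terms (consistent with a singular point). Quadratic part: v**2. Cubic part: -u**3 + 2*u**2*v - u*v**2 + 2*v**3.
The quadratic part v**2 is a perfect square, so there is a single (double) tangent line v = 0, i.e. y = -1. Restricting the cubic part to that line (v = 0) leaves -u**3 ≠ 0, so f is not divisible by v and the branch is v² ≈ u**3 to lowest order — this is a cusp.
Classification: cusp.
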